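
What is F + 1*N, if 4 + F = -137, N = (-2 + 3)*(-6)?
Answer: -147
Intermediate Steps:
N = -6 (N = 1*(-6) = -6)
F = -141 (F = -4 - 137 = -141)
F + 1*N = -141 + 1*(-6) = -141 - 6 = -147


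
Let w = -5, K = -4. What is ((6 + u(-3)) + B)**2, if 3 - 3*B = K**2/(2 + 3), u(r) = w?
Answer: 196/225 ≈ 0.87111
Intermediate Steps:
u(r) = -5
B = -1/15 (B = 1 - (-4)**2/(3*(2 + 3)) = 1 - 16/(3*5) = 1 - 1/3*16/5 = 1 - 16/15 = -1/15 ≈ -0.066667)
((6 + u(-3)) + B)**2 = ((6 - 5) - 1/15)**2 = (1 - 1/15)**2 = (14/15)**2 = 196/225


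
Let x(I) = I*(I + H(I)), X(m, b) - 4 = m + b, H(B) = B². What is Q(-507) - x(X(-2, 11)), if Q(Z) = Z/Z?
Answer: -2365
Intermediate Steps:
Q(Z) = 1
X(m, b) = 4 + b + m (X(m, b) = 4 + (m + b) = 4 + (b + m) = 4 + b + m)
x(I) = I*(I + I²)
Q(-507) - x(X(-2, 11)) = 1 - (4 + 11 - 2)²*(1 + (4 + 11 - 2)) = 1 - 13²*(1 + 13) = 1 - 169*14 = 1 - 1*2366 = 1 - 2366 = -2365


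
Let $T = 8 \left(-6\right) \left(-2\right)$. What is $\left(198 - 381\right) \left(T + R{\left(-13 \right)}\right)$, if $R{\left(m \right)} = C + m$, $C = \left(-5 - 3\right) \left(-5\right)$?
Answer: $-22509$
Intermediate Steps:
$C = 40$ ($C = \left(-8\right) \left(-5\right) = 40$)
$T = 96$ ($T = \left(-48\right) \left(-2\right) = 96$)
$R{\left(m \right)} = 40 + m$
$\left(198 - 381\right) \left(T + R{\left(-13 \right)}\right) = \left(198 - 381\right) \left(96 + \left(40 - 13\right)\right) = - 183 \left(96 + 27\right) = \left(-183\right) 123 = -22509$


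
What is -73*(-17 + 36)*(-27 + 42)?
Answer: -20805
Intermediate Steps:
-73*(-17 + 36)*(-27 + 42) = -1387*15 = -73*285 = -20805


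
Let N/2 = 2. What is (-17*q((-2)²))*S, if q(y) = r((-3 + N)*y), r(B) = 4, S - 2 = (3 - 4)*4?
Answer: 136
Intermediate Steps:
N = 4 (N = 2*2 = 4)
S = -2 (S = 2 + (3 - 4)*4 = 2 - 1*4 = 2 - 4 = -2)
q(y) = 4
(-17*q((-2)²))*S = -17*4*(-2) = -68*(-2) = 136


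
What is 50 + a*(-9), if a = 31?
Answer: -229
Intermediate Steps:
50 + a*(-9) = 50 + 31*(-9) = 50 - 279 = -229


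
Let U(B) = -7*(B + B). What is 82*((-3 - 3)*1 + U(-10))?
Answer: 10988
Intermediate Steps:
U(B) = -14*B
82*((-3 - 3)*1 + U(-10)) = 82*((-3 - 3)*1 - 14*(-10)) = 82*(-6*1 + 140) = 82*(-6 + 140) = 82*134 = 10988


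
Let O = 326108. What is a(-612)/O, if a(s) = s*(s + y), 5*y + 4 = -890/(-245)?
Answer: 22943574/19974115 ≈ 1.1487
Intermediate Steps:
y = -18/245 (y = -⅘ + (-890/(-245))/5 = -⅘ + (-890*(-1/245))/5 = -⅘ + (⅕)*(178/49) = -⅘ + 178/245 = -18/245 ≈ -0.073469)
a(s) = s*(-18/245 + s) (a(s) = s*(s - 18/245) = s*(-18/245 + s))
a(-612)/O = ((1/245)*(-612)*(-18 + 245*(-612)))/326108 = ((1/245)*(-612)*(-18 - 149940))*(1/326108) = ((1/245)*(-612)*(-149958))*(1/326108) = (91774296/245)*(1/326108) = 22943574/19974115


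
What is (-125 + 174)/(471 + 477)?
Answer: 49/948 ≈ 0.051688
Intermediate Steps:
(-125 + 174)/(471 + 477) = 49/948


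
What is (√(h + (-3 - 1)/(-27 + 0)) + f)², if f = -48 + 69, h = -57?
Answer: (189 + I*√4605)²/81 ≈ 384.15 + 316.68*I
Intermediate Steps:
f = 21
(√(h + (-3 - 1)/(-27 + 0)) + f)² = (√(-57 + (-3 - 1)/(-27 + 0)) + 21)² = (√(-57 - 4/(-27)) + 21)² = (√(-57 - 4*(-1/27)) + 21)² = (√(-57 + 4/27) + 21)² = (√(-1535/27) + 21)² = (I*√4605/9 + 21)² = (21 + I*√4605/9)²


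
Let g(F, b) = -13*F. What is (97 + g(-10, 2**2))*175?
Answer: 39725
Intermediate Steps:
(97 + g(-10, 2**2))*175 = (97 - 13*(-10))*175 = (97 + 130)*175 = 227*175 = 39725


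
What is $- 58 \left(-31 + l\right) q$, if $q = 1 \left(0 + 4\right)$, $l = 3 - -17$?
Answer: $2552$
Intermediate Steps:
$l = 20$ ($l = 3 + 17 = 20$)
$q = 4$ ($q = 1 \cdot 4 = 4$)
$- 58 \left(-31 + l\right) q = - 58 \left(-31 + 20\right) 4 = \left(-58\right) \left(-11\right) 4 = 638 \cdot 4 = 2552$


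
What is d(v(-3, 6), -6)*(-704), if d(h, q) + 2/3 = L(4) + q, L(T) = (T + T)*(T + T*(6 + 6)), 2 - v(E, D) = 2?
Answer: -864512/3 ≈ -2.8817e+5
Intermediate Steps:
v(E, D) = 0 (v(E, D) = 2 - 1*2 = 2 - 2 = 0)
L(T) = 26*T² (L(T) = (2*T)*(T + T*12) = (2*T)*(T + 12*T) = (2*T)*(13*T) = 26*T²)
d(h, q) = 1246/3 + q (d(h, q) = -⅔ + (26*4² + q) = -⅔ + (26*16 + q) = -⅔ + (416 + q) = 1246/3 + q)
d(v(-3, 6), -6)*(-704) = (1246/3 - 6)*(-704) = (1228/3)*(-704) = -864512/3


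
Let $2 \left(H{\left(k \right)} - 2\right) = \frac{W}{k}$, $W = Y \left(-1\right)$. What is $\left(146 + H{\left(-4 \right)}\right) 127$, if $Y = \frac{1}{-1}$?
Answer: $\frac{150241}{8} \approx 18780.0$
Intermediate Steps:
$Y = -1$
$W = 1$ ($W = \left(-1\right) \left(-1\right) = 1$)
$H{\left(k \right)} = 2 + \frac{1}{2 k}$ ($H{\left(k \right)} = 2 + \frac{1 \frac{1}{k}}{2} = 2 + \frac{1}{2 k}$)
$\left(146 + H{\left(-4 \right)}\right) 127 = \left(146 + \left(2 + \frac{1}{2 \left(-4\right)}\right)\right) 127 = \left(146 + \left(2 + \frac{1}{2} \left(- \frac{1}{4}\right)\right)\right) 127 = \left(146 + \left(2 - \frac{1}{8}\right)\right) 127 = \left(146 + \frac{15}{8}\right) 127 = \frac{1183}{8} \cdot 127 = \frac{150241}{8}$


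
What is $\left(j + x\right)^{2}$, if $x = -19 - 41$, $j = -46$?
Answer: $11236$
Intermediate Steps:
$x = -60$
$\left(j + x\right)^{2} = \left(-46 - 60\right)^{2} = \left(-106\right)^{2} = 11236$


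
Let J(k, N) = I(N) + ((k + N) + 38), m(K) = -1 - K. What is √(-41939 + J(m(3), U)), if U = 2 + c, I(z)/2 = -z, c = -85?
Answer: I*√41822 ≈ 204.5*I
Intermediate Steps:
I(z) = -2*z (I(z) = 2*(-z) = -2*z)
U = -83 (U = 2 - 85 = -83)
J(k, N) = 38 + k - N (J(k, N) = -2*N + ((k + N) + 38) = -2*N + ((N + k) + 38) = -2*N + (38 + N + k) = 38 + k - N)
√(-41939 + J(m(3), U)) = √(-41939 + (38 + (-1 - 1*3) - 1*(-83))) = √(-41939 + (38 + (-1 - 3) + 83)) = √(-41939 + (38 - 4 + 83)) = √(-41939 + 117) = √(-41822) = I*√41822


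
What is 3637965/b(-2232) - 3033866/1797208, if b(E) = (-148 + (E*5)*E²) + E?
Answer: -2108510827501003/1248995719128122 ≈ -1.6882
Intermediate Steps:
b(E) = -148 + E + 5*E³ (b(E) = (-148 + (5*E)*E²) + E = (-148 + 5*E³) + E = -148 + E + 5*E³)
3637965/b(-2232) - 3033866/1797208 = 3637965/(-148 - 2232 + 5*(-2232)³) - 3033866/1797208 = 3637965/(-148 - 2232 + 5*(-11119431168)) - 3033866*1/1797208 = 3637965/(-148 - 2232 - 55597155840) - 1516933/898604 = 3637965/(-55597158220) - 1516933/898604 = 3637965*(-1/55597158220) - 1516933/898604 = -727593/11119431644 - 1516933/898604 = -2108510827501003/1248995719128122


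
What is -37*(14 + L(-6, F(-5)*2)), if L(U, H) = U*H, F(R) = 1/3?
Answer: -370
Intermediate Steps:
F(R) = ⅓
L(U, H) = H*U
-37*(14 + L(-6, F(-5)*2)) = -37*(14 + ((⅓)*2)*(-6)) = -37*(14 + (⅔)*(-6)) = -37*(14 - 4) = -37*10 = -370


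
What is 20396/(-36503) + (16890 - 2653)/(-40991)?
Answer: -1355745647/1496294473 ≈ -0.90607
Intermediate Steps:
20396/(-36503) + (16890 - 2653)/(-40991) = 20396*(-1/36503) + 14237*(-1/40991) = -20396/36503 - 14237/40991 = -1355745647/1496294473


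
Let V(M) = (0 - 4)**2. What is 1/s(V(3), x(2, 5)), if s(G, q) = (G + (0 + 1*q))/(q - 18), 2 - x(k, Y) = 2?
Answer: -9/8 ≈ -1.1250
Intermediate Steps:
x(k, Y) = 0 (x(k, Y) = 2 - 1*2 = 2 - 2 = 0)
V(M) = 16 (V(M) = (-4)**2 = 16)
s(G, q) = (G + q)/(-18 + q) (s(G, q) = (G + (0 + q))/(-18 + q) = (G + q)/(-18 + q))
1/s(V(3), x(2, 5)) = 1/((16 + 0)/(-18 + 0)) = 1/(16/(-18)) = 1/(-1/18*16) = 1/(-8/9) = -9/8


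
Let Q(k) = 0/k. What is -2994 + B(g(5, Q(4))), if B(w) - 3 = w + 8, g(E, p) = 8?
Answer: -2975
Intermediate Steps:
Q(k) = 0
B(w) = 11 + w (B(w) = 3 + (w + 8) = 3 + (8 + w) = 11 + w)
-2994 + B(g(5, Q(4))) = -2994 + (11 + 8) = -2994 + 19 = -2975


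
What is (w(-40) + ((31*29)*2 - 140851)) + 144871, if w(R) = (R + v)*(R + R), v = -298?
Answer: 32858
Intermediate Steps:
w(R) = 2*R*(-298 + R) (w(R) = (R - 298)*(R + R) = (-298 + R)*(2*R) = 2*R*(-298 + R))
(w(-40) + ((31*29)*2 - 140851)) + 144871 = (2*(-40)*(-298 - 40) + ((31*29)*2 - 140851)) + 144871 = (2*(-40)*(-338) + (899*2 - 140851)) + 144871 = (27040 + (1798 - 140851)) + 144871 = (27040 - 139053) + 144871 = -112013 + 144871 = 32858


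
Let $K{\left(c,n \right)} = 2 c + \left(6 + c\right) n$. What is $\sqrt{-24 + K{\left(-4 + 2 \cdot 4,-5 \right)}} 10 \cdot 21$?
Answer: $210 i \sqrt{66} \approx 1706.0 i$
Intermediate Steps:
$K{\left(c,n \right)} = 2 c + n \left(6 + c\right)$
$\sqrt{-24 + K{\left(-4 + 2 \cdot 4,-5 \right)}} 10 \cdot 21 = \sqrt{-24 + \left(2 \left(-4 + 2 \cdot 4\right) + 6 \left(-5\right) + \left(-4 + 2 \cdot 4\right) \left(-5\right)\right)} 10 \cdot 21 = \sqrt{-24 + \left(2 \left(-4 + 8\right) - 30 + \left(-4 + 8\right) \left(-5\right)\right)} 210 = \sqrt{-24 + \left(2 \cdot 4 - 30 + 4 \left(-5\right)\right)} 210 = \sqrt{-24 - 42} \cdot 210 = \sqrt{-66} \cdot 210 = i \sqrt{66} \cdot 210 = 210 i \sqrt{66}$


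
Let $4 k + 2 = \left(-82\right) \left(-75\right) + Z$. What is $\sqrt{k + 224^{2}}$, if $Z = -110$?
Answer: $\frac{\sqrt{206742}}{2} \approx 227.34$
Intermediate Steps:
$k = \frac{3019}{2}$ ($k = - \frac{1}{2} + \frac{\left(-82\right) \left(-75\right) - 110}{4} = - \frac{1}{2} + \frac{6150 - 110}{4} = - \frac{1}{2} + \frac{1}{4} \cdot 6040 = - \frac{1}{2} + 1510 = \frac{3019}{2} \approx 1509.5$)
$\sqrt{k + 224^{2}} = \sqrt{\frac{3019}{2} + 224^{2}} = \sqrt{\frac{3019}{2} + 50176} = \sqrt{\frac{103371}{2}} = \frac{\sqrt{206742}}{2}$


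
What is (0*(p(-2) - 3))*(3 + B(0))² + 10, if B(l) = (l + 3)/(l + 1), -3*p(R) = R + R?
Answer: 10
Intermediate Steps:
p(R) = -2*R/3 (p(R) = -(R + R)/3 = -2*R/3)
B(l) = (3 + l)/(1 + l)
(0*(p(-2) - 3))*(3 + B(0))² + 10 = (0*(-⅔*(-2) - 3))*(3 + (3 + 0)/(1 + 0))² + 10 = (0*(4/3 - 3))*(3 + 3/1)² + 10 = (0*(-5/3))*(3 + 1*3)² + 10 = 0*(3 + 3)² + 10 = 0*6² + 10 = 0*36 + 10 = 0 + 10 = 10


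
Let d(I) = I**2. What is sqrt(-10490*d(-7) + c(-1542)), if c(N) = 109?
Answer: I*sqrt(513901) ≈ 716.87*I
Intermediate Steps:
sqrt(-10490*d(-7) + c(-1542)) = sqrt(-10490*(-7)**2 + 109) = sqrt(-10490*49 + 109) = sqrt(-514010 + 109) = sqrt(-513901) = I*sqrt(513901)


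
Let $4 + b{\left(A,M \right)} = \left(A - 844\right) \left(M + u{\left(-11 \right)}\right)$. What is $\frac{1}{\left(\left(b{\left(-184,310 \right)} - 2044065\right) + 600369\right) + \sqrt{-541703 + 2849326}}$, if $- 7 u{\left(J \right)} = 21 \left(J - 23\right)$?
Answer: $- \frac{1867236}{3486567972073} - \frac{\sqrt{2307623}}{3486567972073} \approx -5.3599 \cdot 10^{-7}$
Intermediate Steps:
$u{\left(J \right)} = 69 - 3 J$ ($u{\left(J \right)} = - \frac{21 \left(J - 23\right)}{7} = - \frac{21 \left(-23 + J\right)}{7} = - \frac{-483 + 21 J}{7} = 69 - 3 J$)
$b{\left(A,M \right)} = -4 + \left(-844 + A\right) \left(102 + M\right)$ ($b{\left(A,M \right)} = -4 + \left(A - 844\right) \left(M + \left(69 - -33\right)\right) = -4 + \left(-844 + A\right) \left(M + \left(69 + 33\right)\right) = -4 + \left(-844 + A\right) \left(M + 102\right) = -4 + \left(-844 + A\right) \left(102 + M\right)$)
$\frac{1}{\left(\left(b{\left(-184,310 \right)} - 2044065\right) + 600369\right) + \sqrt{-541703 + 2849326}} = \frac{1}{\left(\left(\left(-86092 - 261640 + 102 \left(-184\right) - 57040\right) - 2044065\right) + 600369\right) + \sqrt{-541703 + 2849326}} = \frac{1}{\left(\left(\left(-86092 - 261640 - 18768 - 57040\right) - 2044065\right) + 600369\right) + \sqrt{2307623}} = \frac{1}{\left(\left(-423540 - 2044065\right) + 600369\right) + \sqrt{2307623}} = \frac{1}{\left(-2467605 + 600369\right) + \sqrt{2307623}} = \frac{1}{-1867236 + \sqrt{2307623}}$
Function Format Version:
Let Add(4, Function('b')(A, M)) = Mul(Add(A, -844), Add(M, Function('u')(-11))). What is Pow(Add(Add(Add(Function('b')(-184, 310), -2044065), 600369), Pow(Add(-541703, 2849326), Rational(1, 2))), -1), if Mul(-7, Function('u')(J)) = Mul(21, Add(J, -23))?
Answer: Add(Rational(-1867236, 3486567972073), Mul(Rational(-1, 3486567972073), Pow(2307623, Rational(1, 2)))) ≈ -5.3599e-7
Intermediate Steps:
Function('u')(J) = Add(69, Mul(-3, J)) (Function('u')(J) = Mul(Rational(-1, 7), Mul(21, Add(J, -23))) = Mul(Rational(-1, 7), Mul(21, Add(-23, J))) = Mul(Rational(-1, 7), Add(-483, Mul(21, J))) = Add(69, Mul(-3, J)))
Function('b')(A, M) = Add(-4, Mul(Add(-844, A), Add(102, M))) (Function('b')(A, M) = Add(-4, Mul(Add(A, -844), Add(M, Add(69, Mul(-3, -11))))) = Add(-4, Mul(Add(-844, A), Add(M, Add(69, 33)))) = Add(-4, Mul(Add(-844, A), Add(M, 102))) = Add(-4, Mul(Add(-844, A), Add(102, M))))
Pow(Add(Add(Add(Function('b')(-184, 310), -2044065), 600369), Pow(Add(-541703, 2849326), Rational(1, 2))), -1) = Pow(Add(Add(Add(Add(-86092, Mul(-844, 310), Mul(102, -184), Mul(-184, 310)), -2044065), 600369), Pow(Add(-541703, 2849326), Rational(1, 2))), -1) = Pow(Add(Add(Add(Add(-86092, -261640, -18768, -57040), -2044065), 600369), Pow(2307623, Rational(1, 2))), -1) = Pow(Add(Add(Add(-423540, -2044065), 600369), Pow(2307623, Rational(1, 2))), -1) = Pow(Add(Add(-2467605, 600369), Pow(2307623, Rational(1, 2))), -1) = Pow(Add(-1867236, Pow(2307623, Rational(1, 2))), -1)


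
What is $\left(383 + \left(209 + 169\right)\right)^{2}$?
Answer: $579121$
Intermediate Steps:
$\left(383 + \left(209 + 169\right)\right)^{2} = \left(383 + 378\right)^{2} = 761^{2} = 579121$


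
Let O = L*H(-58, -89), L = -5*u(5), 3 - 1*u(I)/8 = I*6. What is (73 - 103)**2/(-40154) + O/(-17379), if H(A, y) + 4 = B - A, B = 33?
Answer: -210472830/38768687 ≈ -5.4289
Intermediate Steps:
u(I) = 24 - 48*I (u(I) = 24 - 8*I*6 = 24 - 48*I)
H(A, y) = 29 - A (H(A, y) = -4 + (33 - A) = 29 - A)
L = 1080 (L = -5*(24 - 48*5) = -5*(24 - 240) = -5*(-216) = 1080)
O = 93960 (O = 1080*(29 - 1*(-58)) = 1080*(29 + 58) = 1080*87 = 93960)
(73 - 103)**2/(-40154) + O/(-17379) = (73 - 103)**2/(-40154) + 93960/(-17379) = (-30)**2*(-1/40154) + 93960*(-1/17379) = 900*(-1/40154) - 10440/1931 = -450/20077 - 10440/1931 = -210472830/38768687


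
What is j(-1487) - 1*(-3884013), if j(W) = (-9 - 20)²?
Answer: 3884854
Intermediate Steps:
j(W) = 841 (j(W) = (-29)² = 841)
j(-1487) - 1*(-3884013) = 841 - 1*(-3884013) = 841 + 3884013 = 3884854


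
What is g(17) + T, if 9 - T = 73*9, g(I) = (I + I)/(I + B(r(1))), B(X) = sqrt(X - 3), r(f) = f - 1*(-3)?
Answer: -5815/9 ≈ -646.11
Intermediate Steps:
r(f) = 3 + f (r(f) = f + 3 = 3 + f)
B(X) = sqrt(-3 + X)
g(I) = 2*I/(1 + I) (g(I) = (I + I)/(I + sqrt(-3 + (3 + 1))) = (2*I)/(I + sqrt(-3 + 4)) = (2*I)/(I + sqrt(1)) = (2*I)/(I + 1) = (2*I)/(1 + I) = 2*I/(1 + I))
T = -648 (T = 9 - 73*9 = 9 - 1*657 = 9 - 657 = -648)
g(17) + T = 2*17/(1 + 17) - 648 = 2*17/18 - 648 = 2*17*(1/18) - 648 = 17/9 - 648 = -5815/9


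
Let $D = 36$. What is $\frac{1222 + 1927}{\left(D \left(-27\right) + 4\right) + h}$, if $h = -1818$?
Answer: $- \frac{3149}{2786} \approx -1.1303$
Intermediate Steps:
$\frac{1222 + 1927}{\left(D \left(-27\right) + 4\right) + h} = \frac{1222 + 1927}{\left(36 \left(-27\right) + 4\right) - 1818} = \frac{3149}{\left(-972 + 4\right) - 1818} = \frac{3149}{-968 - 1818} = \frac{3149}{-2786} = 3149 \left(- \frac{1}{2786}\right) = - \frac{3149}{2786}$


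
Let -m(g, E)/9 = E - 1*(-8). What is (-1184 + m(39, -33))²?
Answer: 919681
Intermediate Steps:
m(g, E) = -72 - 9*E (m(g, E) = -9*(E - 1*(-8)) = -9*(E + 8) = -9*(8 + E) = -72 - 9*E)
(-1184 + m(39, -33))² = (-1184 + (-72 - 9*(-33)))² = (-1184 + (-72 + 297))² = (-1184 + 225)² = (-959)² = 919681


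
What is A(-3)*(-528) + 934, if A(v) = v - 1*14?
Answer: 9910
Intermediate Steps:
A(v) = -14 + v (A(v) = v - 14 = -14 + v)
A(-3)*(-528) + 934 = (-14 - 3)*(-528) + 934 = -17*(-528) + 934 = 8976 + 934 = 9910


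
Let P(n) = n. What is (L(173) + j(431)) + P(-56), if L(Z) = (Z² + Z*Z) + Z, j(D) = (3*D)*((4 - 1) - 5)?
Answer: 57389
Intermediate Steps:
j(D) = -6*D (j(D) = (3*D)*(3 - 5) = (3*D)*(-2) = -6*D)
L(Z) = Z + 2*Z² (L(Z) = (Z² + Z²) + Z = 2*Z² + Z = Z + 2*Z²)
(L(173) + j(431)) + P(-56) = (173*(1 + 2*173) - 6*431) - 56 = (173*(1 + 346) - 2586) - 56 = (173*347 - 2586) - 56 = (60031 - 2586) - 56 = 57445 - 56 = 57389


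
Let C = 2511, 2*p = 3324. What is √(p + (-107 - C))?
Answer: 2*I*√239 ≈ 30.919*I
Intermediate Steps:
p = 1662 (p = (½)*3324 = 1662)
√(p + (-107 - C)) = √(1662 + (-107 - 1*2511)) = √(1662 + (-107 - 2511)) = √(1662 - 2618) = √(-956) = 2*I*√239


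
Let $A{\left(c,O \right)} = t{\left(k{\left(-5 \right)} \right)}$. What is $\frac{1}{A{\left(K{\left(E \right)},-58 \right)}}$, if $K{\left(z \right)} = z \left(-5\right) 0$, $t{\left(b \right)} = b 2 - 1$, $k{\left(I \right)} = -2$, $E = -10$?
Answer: $- \frac{1}{5} \approx -0.2$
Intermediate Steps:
$t{\left(b \right)} = -1 + 2 b$ ($t{\left(b \right)} = 2 b - 1 = -1 + 2 b$)
$K{\left(z \right)} = 0$ ($K{\left(z \right)} = - 5 z 0 = 0$)
$A{\left(c,O \right)} = -5$ ($A{\left(c,O \right)} = -1 + 2 \left(-2\right) = -1 - 4 = -5$)
$\frac{1}{A{\left(K{\left(E \right)},-58 \right)}} = \frac{1}{-5} = - \frac{1}{5}$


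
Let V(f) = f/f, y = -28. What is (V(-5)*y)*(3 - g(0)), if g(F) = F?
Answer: -84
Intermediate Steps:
V(f) = 1
(V(-5)*y)*(3 - g(0)) = (1*(-28))*(3 - 1*0) = -28*(3 + 0) = -28*3 = -84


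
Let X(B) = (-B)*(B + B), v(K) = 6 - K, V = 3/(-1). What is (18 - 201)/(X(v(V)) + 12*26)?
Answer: -61/50 ≈ -1.2200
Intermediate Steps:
V = -3 (V = 3*(-1) = -3)
X(B) = -2*B² (X(B) = (-B)*(2*B) = -2*B²)
(18 - 201)/(X(v(V)) + 12*26) = (18 - 201)/(-2*(6 - 1*(-3))² + 12*26) = -183/(-2*(6 + 3)² + 312) = -183/(-2*9² + 312) = -183/(-2*81 + 312) = -183/(-162 + 312) = -183/150 = -183*1/150 = -61/50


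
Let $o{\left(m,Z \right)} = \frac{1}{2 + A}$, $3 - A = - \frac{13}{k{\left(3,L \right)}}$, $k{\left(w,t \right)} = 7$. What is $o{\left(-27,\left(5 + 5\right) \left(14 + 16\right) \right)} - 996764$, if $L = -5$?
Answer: $- \frac{47844665}{48} \approx -9.9676 \cdot 10^{5}$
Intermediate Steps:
$A = \frac{34}{7}$ ($A = 3 - - \frac{13}{7} = 3 + \frac{13}{7} = \frac{34}{7} \approx 4.8571$)
$o{\left(m,Z \right)} = \frac{7}{48}$ ($o{\left(m,Z \right)} = \frac{1}{2 + \frac{34}{7}} = \frac{1}{\frac{48}{7}} = \frac{7}{48}$)
$o{\left(-27,\left(5 + 5\right) \left(14 + 16\right) \right)} - 996764 = \frac{7}{48} - 996764 = - \frac{47844665}{48}$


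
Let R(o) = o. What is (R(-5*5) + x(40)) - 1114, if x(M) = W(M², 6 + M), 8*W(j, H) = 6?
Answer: -4553/4 ≈ -1138.3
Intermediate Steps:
W(j, H) = ¾ (W(j, H) = (⅛)*6 = ¾)
x(M) = ¾
(R(-5*5) + x(40)) - 1114 = (-5*5 + ¾) - 1114 = (-25 + ¾) - 1114 = -97/4 - 1114 = -4553/4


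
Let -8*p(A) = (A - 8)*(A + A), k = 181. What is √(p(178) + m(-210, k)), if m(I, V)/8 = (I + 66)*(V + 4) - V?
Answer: I*√222133 ≈ 471.31*I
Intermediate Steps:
p(A) = -A*(-8 + A)/4 (p(A) = -(A - 8)*(A + A)/8 = -(-8 + A)*2*A/8 = -A*(-8 + A)/4)
m(I, V) = -8*V + 8*(4 + V)*(66 + I) (m(I, V) = 8*((I + 66)*(V + 4) - V) = 8*((66 + I)*(4 + V) - V) = 8*((4 + V)*(66 + I) - V) = 8*(-V + (4 + V)*(66 + I)) = -8*V + 8*(4 + V)*(66 + I))
√(p(178) + m(-210, k)) = √((¼)*178*(8 - 1*178) + (2112 + 32*(-210) + 520*181 + 8*(-210)*181)) = √((¼)*178*(8 - 178) + (2112 - 6720 + 94120 - 304080)) = √((¼)*178*(-170) - 214568) = √(-7565 - 214568) = √(-222133) = I*√222133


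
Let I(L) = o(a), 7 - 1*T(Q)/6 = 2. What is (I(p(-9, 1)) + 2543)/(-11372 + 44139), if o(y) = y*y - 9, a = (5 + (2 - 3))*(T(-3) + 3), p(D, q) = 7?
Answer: 19958/32767 ≈ 0.60909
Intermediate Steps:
T(Q) = 30 (T(Q) = 42 - 6*2 = 42 - 12 = 30)
a = 132 (a = (5 + (2 - 3))*(30 + 3) = (5 - 1)*33 = 4*33 = 132)
o(y) = -9 + y² (o(y) = y² - 9 = -9 + y²)
I(L) = 17415 (I(L) = -9 + 132² = -9 + 17424 = 17415)
(I(p(-9, 1)) + 2543)/(-11372 + 44139) = (17415 + 2543)/(-11372 + 44139) = 19958/32767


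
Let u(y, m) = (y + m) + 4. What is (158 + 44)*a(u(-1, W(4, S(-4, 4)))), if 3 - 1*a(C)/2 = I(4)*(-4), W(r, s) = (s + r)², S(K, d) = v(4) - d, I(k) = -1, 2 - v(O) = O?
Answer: -404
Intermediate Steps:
v(O) = 2 - O
S(K, d) = -2 - d (S(K, d) = (2 - 1*4) - d = (2 - 4) - d = -2 - d)
W(r, s) = (r + s)²
u(y, m) = 4 + m + y (u(y, m) = (m + y) + 4 = 4 + m + y)
a(C) = -2 (a(C) = 6 - (-2)*(-4) = 6 - 2*4 = 6 - 8 = -2)
(158 + 44)*a(u(-1, W(4, S(-4, 4)))) = (158 + 44)*(-2) = 202*(-2) = -404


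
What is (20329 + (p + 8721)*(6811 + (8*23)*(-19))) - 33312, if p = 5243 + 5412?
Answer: 64218457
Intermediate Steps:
p = 10655
(20329 + (p + 8721)*(6811 + (8*23)*(-19))) - 33312 = (20329 + (10655 + 8721)*(6811 + (8*23)*(-19))) - 33312 = (20329 + 19376*(6811 + 184*(-19))) - 33312 = (20329 + 19376*(6811 - 3496)) - 33312 = (20329 + 19376*3315) - 33312 = (20329 + 64231440) - 33312 = 64251769 - 33312 = 64218457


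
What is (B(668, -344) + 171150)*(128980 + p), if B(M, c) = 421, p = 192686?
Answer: 55188557286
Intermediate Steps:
(B(668, -344) + 171150)*(128980 + p) = (421 + 171150)*(128980 + 192686) = 171571*321666 = 55188557286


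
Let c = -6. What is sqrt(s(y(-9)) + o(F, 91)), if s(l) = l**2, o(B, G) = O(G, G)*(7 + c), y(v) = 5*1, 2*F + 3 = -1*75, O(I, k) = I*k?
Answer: sqrt(8306) ≈ 91.137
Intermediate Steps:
F = -39 (F = -3/2 + (-1*75)/2 = -3/2 + (1/2)*(-75) = -3/2 - 75/2 = -39)
y(v) = 5
o(B, G) = G**2 (o(B, G) = (G*G)*(7 - 6) = G**2*1 = G**2)
sqrt(s(y(-9)) + o(F, 91)) = sqrt(5**2 + 91**2) = sqrt(25 + 8281) = sqrt(8306)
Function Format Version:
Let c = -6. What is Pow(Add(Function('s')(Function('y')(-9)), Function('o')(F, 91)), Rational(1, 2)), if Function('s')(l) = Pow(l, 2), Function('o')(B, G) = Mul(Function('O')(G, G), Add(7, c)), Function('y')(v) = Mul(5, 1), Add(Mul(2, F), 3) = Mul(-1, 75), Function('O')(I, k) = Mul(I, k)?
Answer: Pow(8306, Rational(1, 2)) ≈ 91.137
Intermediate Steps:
F = -39 (F = Add(Rational(-3, 2), Mul(Rational(1, 2), Mul(-1, 75))) = Add(Rational(-3, 2), Mul(Rational(1, 2), -75)) = Add(Rational(-3, 2), Rational(-75, 2)) = -39)
Function('y')(v) = 5
Function('o')(B, G) = Pow(G, 2) (Function('o')(B, G) = Mul(Mul(G, G), Add(7, -6)) = Mul(Pow(G, 2), 1) = Pow(G, 2))
Pow(Add(Function('s')(Function('y')(-9)), Function('o')(F, 91)), Rational(1, 2)) = Pow(Add(Pow(5, 2), Pow(91, 2)), Rational(1, 2)) = Pow(Add(25, 8281), Rational(1, 2)) = Pow(8306, Rational(1, 2))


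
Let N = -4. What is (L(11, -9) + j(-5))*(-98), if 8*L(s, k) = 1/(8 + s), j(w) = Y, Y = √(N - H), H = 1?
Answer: -49/76 - 98*I*√5 ≈ -0.64474 - 219.13*I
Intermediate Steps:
Y = I*√5 (Y = √(-4 - 1*1) = √(-4 - 1) = √(-5) = I*√5 ≈ 2.2361*I)
j(w) = I*√5
L(s, k) = 1/(8*(8 + s))
(L(11, -9) + j(-5))*(-98) = (1/(8*(8 + 11)) + I*√5)*(-98) = ((⅛)/19 + I*√5)*(-98) = ((⅛)*(1/19) + I*√5)*(-98) = (1/152 + I*√5)*(-98) = -49/76 - 98*I*√5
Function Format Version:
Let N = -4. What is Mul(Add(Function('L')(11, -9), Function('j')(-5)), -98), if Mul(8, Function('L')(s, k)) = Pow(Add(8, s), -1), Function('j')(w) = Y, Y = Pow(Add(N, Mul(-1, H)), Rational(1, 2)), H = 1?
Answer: Add(Rational(-49, 76), Mul(-98, I, Pow(5, Rational(1, 2)))) ≈ Add(-0.64474, Mul(-219.13, I))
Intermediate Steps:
Y = Mul(I, Pow(5, Rational(1, 2))) (Y = Pow(Add(-4, Mul(-1, 1)), Rational(1, 2)) = Pow(Add(-4, -1), Rational(1, 2)) = Pow(-5, Rational(1, 2)) = Mul(I, Pow(5, Rational(1, 2))) ≈ Mul(2.2361, I))
Function('j')(w) = Mul(I, Pow(5, Rational(1, 2)))
Function('L')(s, k) = Mul(Rational(1, 8), Pow(Add(8, s), -1))
Mul(Add(Function('L')(11, -9), Function('j')(-5)), -98) = Mul(Add(Mul(Rational(1, 8), Pow(Add(8, 11), -1)), Mul(I, Pow(5, Rational(1, 2)))), -98) = Mul(Add(Mul(Rational(1, 8), Pow(19, -1)), Mul(I, Pow(5, Rational(1, 2)))), -98) = Mul(Add(Mul(Rational(1, 8), Rational(1, 19)), Mul(I, Pow(5, Rational(1, 2)))), -98) = Mul(Add(Rational(1, 152), Mul(I, Pow(5, Rational(1, 2)))), -98) = Add(Rational(-49, 76), Mul(-98, I, Pow(5, Rational(1, 2))))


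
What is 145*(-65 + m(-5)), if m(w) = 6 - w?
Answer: -7830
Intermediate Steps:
145*(-65 + m(-5)) = 145*(-65 + (6 - 1*(-5))) = 145*(-65 + (6 + 5)) = 145*(-65 + 11) = 145*(-54) = -7830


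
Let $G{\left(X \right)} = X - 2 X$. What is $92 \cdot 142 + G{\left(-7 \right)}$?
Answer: $13071$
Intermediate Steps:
$G{\left(X \right)} = - X$
$92 \cdot 142 + G{\left(-7 \right)} = 92 \cdot 142 - -7 = 13064 + 7 = 13071$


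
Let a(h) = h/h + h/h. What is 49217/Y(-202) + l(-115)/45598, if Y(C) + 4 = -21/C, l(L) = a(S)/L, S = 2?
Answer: -26066345437877/2063423495 ≈ -12633.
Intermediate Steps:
a(h) = 2 (a(h) = 1 + 1 = 2)
l(L) = 2/L
Y(C) = -4 - 21/C
49217/Y(-202) + l(-115)/45598 = 49217/(-4 - 21/(-202)) + (2/(-115))/45598 = 49217/(-4 - 21*(-1/202)) + (2*(-1/115))*(1/45598) = 49217/(-4 + 21/202) - 2/115*1/45598 = 49217/(-787/202) - 1/2621885 = 49217*(-202/787) - 1/2621885 = -9941834/787 - 1/2621885 = -26066345437877/2063423495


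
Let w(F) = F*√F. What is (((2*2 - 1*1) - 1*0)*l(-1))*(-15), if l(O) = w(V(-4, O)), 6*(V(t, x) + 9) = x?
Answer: 275*I*√330/4 ≈ 1248.9*I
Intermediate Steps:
V(t, x) = -9 + x/6
w(F) = F^(3/2)
l(O) = (-9 + O/6)^(3/2)
(((2*2 - 1*1) - 1*0)*l(-1))*(-15) = (((2*2 - 1*1) - 1*0)*(-9 + (⅙)*(-1))^(3/2))*(-15) = (((4 - 1) + 0)*(-9 - ⅙)^(3/2))*(-15) = ((3 + 0)*(-55/6)^(3/2))*(-15) = (3*(-55*I*√330/36))*(-15) = -55*I*√330/12*(-15) = 275*I*√330/4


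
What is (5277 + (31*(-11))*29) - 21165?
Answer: -25777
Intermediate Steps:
(5277 + (31*(-11))*29) - 21165 = (5277 - 341*29) - 21165 = (5277 - 9889) - 21165 = -4612 - 21165 = -25777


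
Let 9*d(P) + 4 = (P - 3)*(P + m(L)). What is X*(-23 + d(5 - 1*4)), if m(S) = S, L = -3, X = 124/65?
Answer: -2852/65 ≈ -43.877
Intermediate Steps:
X = 124/65 (X = 124*(1/65) = 124/65 ≈ 1.9077)
d(P) = -4/9 + (-3 + P)²/9 (d(P) = -4/9 + ((P - 3)*(P - 3))/9 = -4/9 + ((-3 + P)*(-3 + P))/9 = -4/9 + (-3 + P)²/9)
X*(-23 + d(5 - 1*4)) = 124*(-23 + (5/9 - 2*(5 - 1*4)/3 + (5 - 1*4)²/9))/65 = 124*(-23 + (5/9 - 2*(5 - 4)/3 + (5 - 4)²/9))/65 = 124*(-23 + (5/9 - ⅔*1 + (⅑)*1²))/65 = 124*(-23 + (5/9 - ⅔ + (⅑)*1))/65 = 124*(-23 + (5/9 - ⅔ + ⅑))/65 = 124*(-23 + 0)/65 = (124/65)*(-23) = -2852/65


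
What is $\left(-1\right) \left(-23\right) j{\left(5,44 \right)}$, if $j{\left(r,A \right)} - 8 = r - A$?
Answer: $-713$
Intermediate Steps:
$j{\left(r,A \right)} = 8 + r - A$ ($j{\left(r,A \right)} = 8 - \left(A - r\right) = 8 + r - A$)
$\left(-1\right) \left(-23\right) j{\left(5,44 \right)} = \left(-1\right) \left(-23\right) \left(8 + 5 - 44\right) = 23 \left(8 + 5 - 44\right) = 23 \left(-31\right) = -713$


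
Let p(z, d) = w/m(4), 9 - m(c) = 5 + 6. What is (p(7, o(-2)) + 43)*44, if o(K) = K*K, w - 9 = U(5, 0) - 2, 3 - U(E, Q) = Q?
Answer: 1672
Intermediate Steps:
U(E, Q) = 3 - Q
w = 10 (w = 9 + ((3 - 1*0) - 2) = 9 + ((3 + 0) - 2) = 9 + (3 - 2) = 9 + 1 = 10)
m(c) = -2 (m(c) = 9 - (5 + 6) = 9 - 1*11 = 9 - 11 = -2)
o(K) = K²
p(z, d) = -5 (p(z, d) = 10/(-2) = 10*(-½) = -5)
(p(7, o(-2)) + 43)*44 = (-5 + 43)*44 = 38*44 = 1672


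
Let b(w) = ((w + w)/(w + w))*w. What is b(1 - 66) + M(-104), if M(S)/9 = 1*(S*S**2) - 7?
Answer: -10123904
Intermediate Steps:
M(S) = -63 + 9*S**3 (M(S) = 9*(1*(S*S**2) - 7) = 9*(1*S**3 - 7) = 9*(S**3 - 7) = 9*(-7 + S**3) = -63 + 9*S**3)
b(w) = w (b(w) = ((2*w)/((2*w)))*w = ((2*w)*(1/(2*w)))*w = 1*w = w)
b(1 - 66) + M(-104) = (1 - 66) + (-63 + 9*(-104)**3) = -65 + (-63 + 9*(-1124864)) = -65 + (-63 - 10123776) = -65 - 10123839 = -10123904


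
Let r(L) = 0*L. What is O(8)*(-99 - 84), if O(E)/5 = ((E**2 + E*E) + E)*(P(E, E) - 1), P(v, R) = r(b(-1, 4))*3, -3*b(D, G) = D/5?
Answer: 124440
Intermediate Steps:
b(D, G) = -D/15 (b(D, G) = -D/(3*5) = -D/15)
r(L) = 0
P(v, R) = 0 (P(v, R) = 0*3 = 0)
O(E) = -10*E**2 - 5*E (O(E) = 5*(((E**2 + E*E) + E)*(0 - 1)) = 5*(((E**2 + E**2) + E)*(-1)) = 5*((2*E**2 + E)*(-1)) = 5*((E + 2*E**2)*(-1)) = 5*(-E - 2*E**2) = -10*E**2 - 5*E)
O(8)*(-99 - 84) = (-5*8*(1 + 2*8))*(-99 - 84) = -5*8*(1 + 16)*(-183) = -5*8*17*(-183) = -680*(-183) = 124440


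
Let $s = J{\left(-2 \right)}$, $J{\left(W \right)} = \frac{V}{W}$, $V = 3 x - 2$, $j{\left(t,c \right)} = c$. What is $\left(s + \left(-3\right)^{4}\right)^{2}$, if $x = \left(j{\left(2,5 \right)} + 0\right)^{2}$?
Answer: $\frac{7921}{4} \approx 1980.3$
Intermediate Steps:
$x = 25$ ($x = \left(5 + 0\right)^{2} = 5^{2} = 25$)
$V = 73$ ($V = 3 \cdot 25 - 2 = 75 - 2 = 73$)
$J{\left(W \right)} = \frac{73}{W}$
$s = - \frac{73}{2}$ ($s = \frac{73}{-2} = 73 \left(- \frac{1}{2}\right) = - \frac{73}{2} \approx -36.5$)
$\left(s + \left(-3\right)^{4}\right)^{2} = \left(- \frac{73}{2} + \left(-3\right)^{4}\right)^{2} = \left(- \frac{73}{2} + 81\right)^{2} = \left(\frac{89}{2}\right)^{2} = \frac{7921}{4}$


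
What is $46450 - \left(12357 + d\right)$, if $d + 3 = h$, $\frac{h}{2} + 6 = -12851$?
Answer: $59810$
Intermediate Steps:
$h = -25714$ ($h = -12 + 2 \left(-12851\right) = -12 - 25702 = -25714$)
$d = -25717$ ($d = -3 - 25714 = -25717$)
$46450 - \left(12357 + d\right) = 46450 - -13360 = 46450 + \left(-12357 + 25717\right) = 46450 + 13360 = 59810$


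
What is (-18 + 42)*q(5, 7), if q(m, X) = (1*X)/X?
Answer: 24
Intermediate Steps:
q(m, X) = 1 (q(m, X) = X/X = 1)
(-18 + 42)*q(5, 7) = (-18 + 42)*1 = 24*1 = 24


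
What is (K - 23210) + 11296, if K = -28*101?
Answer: -14742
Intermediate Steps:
K = -2828
(K - 23210) + 11296 = (-2828 - 23210) + 11296 = -26038 + 11296 = -14742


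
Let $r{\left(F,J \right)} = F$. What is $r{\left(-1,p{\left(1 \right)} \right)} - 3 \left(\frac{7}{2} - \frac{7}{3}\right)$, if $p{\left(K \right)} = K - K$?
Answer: $- \frac{9}{2} \approx -4.5$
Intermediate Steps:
$p{\left(K \right)} = 0$
$r{\left(-1,p{\left(1 \right)} \right)} - 3 \left(\frac{7}{2} - \frac{7}{3}\right) = -1 - 3 \left(\frac{7}{2} - \frac{7}{3}\right) = -1 - \frac{7}{2} = - \frac{9}{2}$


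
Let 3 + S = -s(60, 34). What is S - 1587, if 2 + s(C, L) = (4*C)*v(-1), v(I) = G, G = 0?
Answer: -1588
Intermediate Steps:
v(I) = 0
s(C, L) = -2 (s(C, L) = -2 + (4*C)*0 = -2 + 0 = -2)
S = -1 (S = -3 - 1*(-2) = -3 + 2 = -1)
S - 1587 = -1 - 1587 = -1588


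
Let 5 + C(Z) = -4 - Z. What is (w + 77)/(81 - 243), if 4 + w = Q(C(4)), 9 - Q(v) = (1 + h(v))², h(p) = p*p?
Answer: 1601/9 ≈ 177.89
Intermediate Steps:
C(Z) = -9 - Z (C(Z) = -5 + (-4 - Z) = -9 - Z)
h(p) = p²
Q(v) = 9 - (1 + v²)²
w = -28895 (w = -4 + (9 - (1 + (-9 - 1*4)²)²) = -4 + (9 - (1 + (-9 - 4)²)²) = -4 + (9 - (1 + (-13)²)²) = -4 + (9 - (1 + 169)²) = -4 + (9 - 1*170²) = -4 + (9 - 1*28900) = -4 + (9 - 28900) = -4 - 28891 = -28895)
(w + 77)/(81 - 243) = (-28895 + 77)/(81 - 243) = -28818/(-162) = -28818*(-1/162) = 1601/9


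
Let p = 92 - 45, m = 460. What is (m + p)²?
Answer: 257049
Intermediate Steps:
p = 47
(m + p)² = (460 + 47)² = 507² = 257049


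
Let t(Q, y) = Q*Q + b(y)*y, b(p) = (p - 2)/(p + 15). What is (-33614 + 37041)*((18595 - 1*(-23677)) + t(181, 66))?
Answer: 6947553673/27 ≈ 2.5732e+8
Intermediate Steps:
b(p) = (-2 + p)/(15 + p)
t(Q, y) = Q**2 + y*(-2 + y)/(15 + y) (t(Q, y) = Q*Q + ((-2 + y)/(15 + y))*y = Q**2 + y*(-2 + y)/(15 + y))
(-33614 + 37041)*((18595 - 1*(-23677)) + t(181, 66)) = (-33614 + 37041)*((18595 - 1*(-23677)) + (66*(-2 + 66) + 181**2*(15 + 66))/(15 + 66)) = 3427*((18595 + 23677) + (66*64 + 32761*81)/81) = 3427*(42272 + (4224 + 2653641)/81) = 3427*(42272 + (1/81)*2657865) = 3427*(42272 + 885955/27) = 3427*(2027299/27) = 6947553673/27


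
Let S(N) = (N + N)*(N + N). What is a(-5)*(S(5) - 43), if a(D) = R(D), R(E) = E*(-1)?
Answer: 285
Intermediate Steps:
R(E) = -E
S(N) = 4*N² (S(N) = (2*N)*(2*N) = 4*N²)
a(D) = -D
a(-5)*(S(5) - 43) = (-1*(-5))*(4*5² - 43) = 5*(4*25 - 43) = 5*(100 - 43) = 5*57 = 285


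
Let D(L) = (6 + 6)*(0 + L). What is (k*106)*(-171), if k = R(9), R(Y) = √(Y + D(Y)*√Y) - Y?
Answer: 163134 - 54378*√37 ≈ -1.6763e+5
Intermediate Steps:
D(L) = 12*L
R(Y) = √(Y + 12*Y^(3/2)) - Y (R(Y) = √(Y + (12*Y)*√Y) - Y = √(Y + 12*Y^(3/2)) - Y)
k = -9 + 3*√37 (k = √(9 + 12*9^(3/2)) - 1*9 = √(9 + 12*27) - 9 = √(9 + 324) - 9 = √333 - 9 = 3*√37 - 9 = -9 + 3*√37 ≈ 9.2483)
(k*106)*(-171) = ((-9 + 3*√37)*106)*(-171) = (-954 + 318*√37)*(-171) = 163134 - 54378*√37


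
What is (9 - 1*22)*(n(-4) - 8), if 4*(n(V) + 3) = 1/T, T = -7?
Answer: 4017/28 ≈ 143.46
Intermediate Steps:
n(V) = -85/28 (n(V) = -3 + (¼)/(-7) = -3 + (¼)*(-⅐) = -3 - 1/28 = -85/28)
(9 - 1*22)*(n(-4) - 8) = (9 - 1*22)*(-85/28 - 8) = (9 - 22)*(-309/28) = -13*(-309/28) = 4017/28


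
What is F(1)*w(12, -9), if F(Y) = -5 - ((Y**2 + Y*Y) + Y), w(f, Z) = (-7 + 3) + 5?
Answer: -8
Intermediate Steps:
w(f, Z) = 1 (w(f, Z) = -4 + 5 = 1)
F(Y) = -5 - Y - 2*Y**2 (F(Y) = -5 - ((Y**2 + Y**2) + Y) = -5 - (2*Y**2 + Y) = -5 - (Y + 2*Y**2) = -5 + (-Y - 2*Y**2) = -5 - Y - 2*Y**2)
F(1)*w(12, -9) = (-5 - 1*1 - 2*1**2)*1 = (-5 - 1 - 2*1)*1 = (-5 - 1 - 2)*1 = -8*1 = -8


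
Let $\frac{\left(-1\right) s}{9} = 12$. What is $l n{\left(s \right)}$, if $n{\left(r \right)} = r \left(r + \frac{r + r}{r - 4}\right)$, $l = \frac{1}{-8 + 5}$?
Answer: $- \frac{26730}{7} \approx -3818.6$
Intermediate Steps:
$s = -108$ ($s = \left(-9\right) 12 = -108$)
$l = - \frac{1}{3}$ ($l = \frac{1}{-3} = - \frac{1}{3} \approx -0.33333$)
$n{\left(r \right)} = r \left(r + \frac{2 r}{-4 + r}\right)$
$l n{\left(s \right)} = - \frac{\left(-108\right)^{2} \frac{1}{-4 - 108} \left(-2 - 108\right)}{3} = - \frac{11664 \frac{1}{-112} \left(-110\right)}{3} = - \frac{11664 \left(- \frac{1}{112}\right) \left(-110\right)}{3} = \left(- \frac{1}{3}\right) \frac{80190}{7} = - \frac{26730}{7}$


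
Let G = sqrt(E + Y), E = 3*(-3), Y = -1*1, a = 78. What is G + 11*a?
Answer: 858 + I*sqrt(10) ≈ 858.0 + 3.1623*I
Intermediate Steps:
Y = -1
E = -9
G = I*sqrt(10) (G = sqrt(-9 - 1) = sqrt(-10) = I*sqrt(10) ≈ 3.1623*I)
G + 11*a = I*sqrt(10) + 11*78 = I*sqrt(10) + 858 = 858 + I*sqrt(10)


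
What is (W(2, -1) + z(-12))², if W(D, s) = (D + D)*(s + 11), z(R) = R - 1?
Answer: 729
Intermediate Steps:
z(R) = -1 + R
W(D, s) = 2*D*(11 + s) (W(D, s) = (2*D)*(11 + s) = 2*D*(11 + s))
(W(2, -1) + z(-12))² = (2*2*(11 - 1) + (-1 - 12))² = (2*2*10 - 13)² = (40 - 13)² = 27² = 729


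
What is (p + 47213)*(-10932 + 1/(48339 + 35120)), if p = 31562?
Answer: -71872245070925/83459 ≈ -8.6117e+8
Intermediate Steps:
(p + 47213)*(-10932 + 1/(48339 + 35120)) = (31562 + 47213)*(-10932 + 1/(48339 + 35120)) = 78775*(-10932 + 1/83459) = 78775*(-912373787/83459) = -71872245070925/83459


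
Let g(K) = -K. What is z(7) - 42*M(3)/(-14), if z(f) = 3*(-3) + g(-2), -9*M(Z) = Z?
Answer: -8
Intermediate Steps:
M(Z) = -Z/9
z(f) = -7 (z(f) = 3*(-3) - 1*(-2) = -9 + 2 = -7)
z(7) - 42*M(3)/(-14) = -7 - 42*(-⅑*3)/(-14) = -7 - (-14)*(-1)/14 = -7 - 42*1/42 = -7 - 1 = -8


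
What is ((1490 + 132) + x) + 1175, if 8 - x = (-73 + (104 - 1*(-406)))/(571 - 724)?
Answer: 429602/153 ≈ 2807.9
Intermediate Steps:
x = 1661/153 (x = 8 - (-73 + (104 - 1*(-406)))/(571 - 724) = 8 - (-73 + (104 + 406))/(-153) = 8 - (-73 + 510)*(-1)/153 = 8 - 437*(-1)/153 = 8 - 1*(-437/153) = 8 + 437/153 = 1661/153 ≈ 10.856)
((1490 + 132) + x) + 1175 = ((1490 + 132) + 1661/153) + 1175 = (1622 + 1661/153) + 1175 = 249827/153 + 1175 = 429602/153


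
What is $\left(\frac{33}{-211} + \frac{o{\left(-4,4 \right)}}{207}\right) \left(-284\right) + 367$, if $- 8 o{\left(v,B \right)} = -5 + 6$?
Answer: $\frac{35953907}{87354} \approx 411.59$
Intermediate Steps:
$o{\left(v,B \right)} = - \frac{1}{8}$ ($o{\left(v,B \right)} = - \frac{-5 + 6}{8} = \left(- \frac{1}{8}\right) 1 = - \frac{1}{8}$)
$\left(\frac{33}{-211} + \frac{o{\left(-4,4 \right)}}{207}\right) \left(-284\right) + 367 = \left(\frac{33}{-211} - \frac{1}{8 \cdot 207}\right) \left(-284\right) + 367 = \left(33 \left(- \frac{1}{211}\right) - \frac{1}{1656}\right) \left(-284\right) + 367 = \left(- \frac{33}{211} - \frac{1}{1656}\right) \left(-284\right) + 367 = \left(- \frac{54859}{349416}\right) \left(-284\right) + 367 = \frac{3894989}{87354} + 367 = \frac{35953907}{87354}$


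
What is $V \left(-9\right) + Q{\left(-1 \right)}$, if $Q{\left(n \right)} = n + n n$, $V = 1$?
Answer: $-9$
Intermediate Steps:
$Q{\left(n \right)} = n + n^{2}$
$V \left(-9\right) + Q{\left(-1 \right)} = 1 \left(-9\right) - \left(1 - 1\right) = -9 - 0 = -9 + 0 = -9$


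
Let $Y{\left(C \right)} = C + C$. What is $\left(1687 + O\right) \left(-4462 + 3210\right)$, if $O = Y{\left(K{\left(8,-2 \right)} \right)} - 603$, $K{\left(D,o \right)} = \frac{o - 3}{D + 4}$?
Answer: $- \frac{4068374}{3} \approx -1.3561 \cdot 10^{6}$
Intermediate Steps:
$K{\left(D,o \right)} = \frac{-3 + o}{4 + D}$
$Y{\left(C \right)} = 2 C$
$O = - \frac{3623}{6}$ ($O = 2 \frac{-3 - 2}{4 + 8} - 603 = 2 \cdot \frac{1}{12} \left(-5\right) - 603 = 2 \left(- \frac{5}{12}\right) - 603 = - \frac{5}{6} - 603 = - \frac{3623}{6} \approx -603.83$)
$\left(1687 + O\right) \left(-4462 + 3210\right) = \left(1687 - \frac{3623}{6}\right) \left(-4462 + 3210\right) = \frac{6499}{6} \left(-1252\right) = - \frac{4068374}{3}$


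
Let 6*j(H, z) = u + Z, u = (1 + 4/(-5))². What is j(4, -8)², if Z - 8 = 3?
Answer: 2116/625 ≈ 3.3856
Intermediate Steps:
Z = 11 (Z = 8 + 3 = 11)
u = 1/25 (u = (1 + 4*(-⅕))² = (1 - ⅘)² = (⅕)² = 1/25 ≈ 0.040000)
j(H, z) = 46/25 (j(H, z) = (1/25 + 11)/6 = (⅙)*(276/25) = 46/25)
j(4, -8)² = (46/25)² = 2116/625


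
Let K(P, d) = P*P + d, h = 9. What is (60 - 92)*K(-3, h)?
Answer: -576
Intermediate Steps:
K(P, d) = d + P² (K(P, d) = P² + d = d + P²)
(60 - 92)*K(-3, h) = (60 - 92)*(9 + (-3)²) = -32*(9 + 9) = -32*18 = -576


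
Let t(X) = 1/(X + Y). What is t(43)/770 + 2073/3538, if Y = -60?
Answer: 6783008/11578105 ≈ 0.58585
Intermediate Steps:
t(X) = 1/(-60 + X) (t(X) = 1/(X - 60) = 1/(-60 + X))
t(43)/770 + 2073/3538 = 1/((-60 + 43)*770) + 2073/3538 = (1/770)/(-17) + 2073*(1/3538) = -1/17*1/770 + 2073/3538 = -1/13090 + 2073/3538 = 6783008/11578105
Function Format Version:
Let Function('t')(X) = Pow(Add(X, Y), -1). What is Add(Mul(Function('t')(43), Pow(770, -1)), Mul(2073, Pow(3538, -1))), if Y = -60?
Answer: Rational(6783008, 11578105) ≈ 0.58585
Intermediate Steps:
Function('t')(X) = Pow(Add(-60, X), -1) (Function('t')(X) = Pow(Add(X, -60), -1) = Pow(Add(-60, X), -1))
Add(Mul(Function('t')(43), Pow(770, -1)), Mul(2073, Pow(3538, -1))) = Add(Mul(Pow(Add(-60, 43), -1), Pow(770, -1)), Mul(2073, Pow(3538, -1))) = Add(Mul(Pow(-17, -1), Rational(1, 770)), Mul(2073, Rational(1, 3538))) = Add(Mul(Rational(-1, 17), Rational(1, 770)), Rational(2073, 3538)) = Add(Rational(-1, 13090), Rational(2073, 3538)) = Rational(6783008, 11578105)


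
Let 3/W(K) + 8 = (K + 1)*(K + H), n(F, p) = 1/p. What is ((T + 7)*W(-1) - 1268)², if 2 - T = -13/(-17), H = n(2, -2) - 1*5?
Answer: 1867709089/1156 ≈ 1.6157e+6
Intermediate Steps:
H = -11/2 (H = 1/(-2) - 1*5 = -½ - 5 = -11/2 ≈ -5.5000)
T = 21/17 (T = 2 - (-13)/(-17) = 2 - (-13)*(-1)/17 = 2 - 1*13/17 = 2 - 13/17 = 21/17 ≈ 1.2353)
W(K) = 3/(-8 + (1 + K)*(-11/2 + K)) (W(K) = 3/(-8 + (K + 1)*(K - 11/2)) = 3/(-8 + (1 + K)*(-11/2 + K)))
((T + 7)*W(-1) - 1268)² = ((21/17 + 7)*(6/(-27 - 9*(-1) + 2*(-1)²)) - 1268)² = (140*(6/(-27 + 9 + 2*1))/17 - 1268)² = (140*(6/(-27 + 9 + 2))/17 - 1268)² = (140*(6/(-16))/17 - 1268)² = (140*(6*(-1/16))/17 - 1268)² = ((140/17)*(-3/8) - 1268)² = (-105/34 - 1268)² = (-43217/34)² = 1867709089/1156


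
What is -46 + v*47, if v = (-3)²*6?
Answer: 2492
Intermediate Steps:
v = 54 (v = 9*6 = 54)
-46 + v*47 = -46 + 54*47 = -46 + 2538 = 2492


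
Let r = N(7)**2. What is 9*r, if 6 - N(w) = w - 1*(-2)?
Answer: 81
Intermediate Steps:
N(w) = 4 - w (N(w) = 6 - (w - 1*(-2)) = 6 - (w + 2) = 6 - (2 + w) = 6 + (-2 - w) = 4 - w)
r = 9 (r = (4 - 1*7)**2 = (4 - 7)**2 = (-3)**2 = 9)
9*r = 9*9 = 81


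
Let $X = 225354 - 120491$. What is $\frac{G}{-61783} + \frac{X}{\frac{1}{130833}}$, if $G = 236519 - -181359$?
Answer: $\frac{847634393709379}{61783} \approx 1.372 \cdot 10^{10}$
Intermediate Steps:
$X = 104863$ ($X = 225354 - 120491 = 104863$)
$G = 417878$ ($G = 236519 + 181359 = 417878$)
$\frac{G}{-61783} + \frac{X}{\frac{1}{130833}} = \frac{417878}{-61783} + \frac{104863}{\frac{1}{130833}} = 417878 \left(- \frac{1}{61783}\right) + 104863 \frac{1}{\frac{1}{130833}} = - \frac{417878}{61783} + 104863 \cdot 130833 = - \frac{417878}{61783} + 13719540879 = \frac{847634393709379}{61783}$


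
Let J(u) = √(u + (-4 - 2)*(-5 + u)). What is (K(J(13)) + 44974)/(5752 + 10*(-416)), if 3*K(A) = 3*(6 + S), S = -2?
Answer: 22489/796 ≈ 28.253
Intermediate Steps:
J(u) = √(30 - 5*u) (J(u) = √(u - 6*(-5 + u)) = √(u + (30 - 6*u)) = √(30 - 5*u))
K(A) = 4 (K(A) = (3*(6 - 2))/3 = (3*4)/3 = (⅓)*12 = 4)
(K(J(13)) + 44974)/(5752 + 10*(-416)) = (4 + 44974)/(5752 + 10*(-416)) = 44978/(5752 - 4160) = 44978/1592 = 44978*(1/1592) = 22489/796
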